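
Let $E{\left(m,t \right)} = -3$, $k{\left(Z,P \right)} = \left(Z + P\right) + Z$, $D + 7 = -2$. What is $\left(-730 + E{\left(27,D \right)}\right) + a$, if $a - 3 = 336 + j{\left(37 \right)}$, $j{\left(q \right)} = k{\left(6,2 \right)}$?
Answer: $-380$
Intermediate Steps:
$D = -9$ ($D = -7 - 2 = -9$)
$k{\left(Z,P \right)} = P + 2 Z$ ($k{\left(Z,P \right)} = \left(P + Z\right) + Z = P + 2 Z$)
$j{\left(q \right)} = 14$ ($j{\left(q \right)} = 2 + 2 \cdot 6 = 2 + 12 = 14$)
$a = 353$ ($a = 3 + \left(336 + 14\right) = 3 + 350 = 353$)
$\left(-730 + E{\left(27,D \right)}\right) + a = \left(-730 - 3\right) + 353 = -733 + 353 = -380$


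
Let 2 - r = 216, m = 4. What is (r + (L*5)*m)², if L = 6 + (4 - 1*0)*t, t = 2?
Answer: 4356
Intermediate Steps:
r = -214 (r = 2 - 1*216 = 2 - 216 = -214)
L = 14 (L = 6 + (4 - 1*0)*2 = 6 + (4 + 0)*2 = 6 + 4*2 = 6 + 8 = 14)
(r + (L*5)*m)² = (-214 + (14*5)*4)² = (-214 + 70*4)² = (-214 + 280)² = 66² = 4356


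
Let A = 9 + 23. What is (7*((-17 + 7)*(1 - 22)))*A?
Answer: 47040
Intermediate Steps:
A = 32
(7*((-17 + 7)*(1 - 22)))*A = (7*((-17 + 7)*(1 - 22)))*32 = (7*(-10*(-21)))*32 = (7*210)*32 = 1470*32 = 47040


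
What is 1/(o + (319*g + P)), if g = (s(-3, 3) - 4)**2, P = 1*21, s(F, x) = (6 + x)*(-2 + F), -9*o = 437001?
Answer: 3/2152153 ≈ 1.3940e-6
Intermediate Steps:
o = -145667/3 (o = -1/9*437001 = -145667/3 ≈ -48556.)
s(F, x) = (-2 + F)*(6 + x)
P = 21
g = 2401 (g = ((-12 - 2*3 + 6*(-3) - 3*3) - 4)**2 = ((-12 - 6 - 18 - 9) - 4)**2 = (-45 - 4)**2 = (-49)**2 = 2401)
1/(o + (319*g + P)) = 1/(-145667/3 + (319*2401 + 21)) = 1/(-145667/3 + (765919 + 21)) = 1/(-145667/3 + 765940) = 1/(2152153/3) = 3/2152153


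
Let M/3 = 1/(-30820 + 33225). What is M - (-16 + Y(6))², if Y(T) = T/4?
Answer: -2022593/9620 ≈ -210.25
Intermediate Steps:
Y(T) = T/4 (Y(T) = T*(¼) = T/4)
M = 3/2405 (M = 3/(-30820 + 33225) = 3/2405 ≈ 0.0012474)
M - (-16 + Y(6))² = 3/2405 - (-16 + (¼)*6)² = 3/2405 - (-16 + 3/2)² = 3/2405 - (-29/2)² = 3/2405 - 1*841/4 = 3/2405 - 841/4 = -2022593/9620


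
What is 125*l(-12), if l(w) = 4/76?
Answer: 125/19 ≈ 6.5789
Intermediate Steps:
l(w) = 1/19 (l(w) = 4*(1/76) = 1/19)
125*l(-12) = 125*(1/19) = 125/19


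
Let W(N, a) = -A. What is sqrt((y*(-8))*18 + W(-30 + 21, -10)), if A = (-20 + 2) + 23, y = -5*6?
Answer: sqrt(4315) ≈ 65.689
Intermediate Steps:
y = -30
A = 5 (A = -18 + 23 = 5)
W(N, a) = -5 (W(N, a) = -1*5 = -5)
sqrt((y*(-8))*18 + W(-30 + 21, -10)) = sqrt(-30*(-8)*18 - 5) = sqrt(240*18 - 5) = sqrt(4320 - 5) = sqrt(4315)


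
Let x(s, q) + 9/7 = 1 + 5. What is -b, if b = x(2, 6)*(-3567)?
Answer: 117711/7 ≈ 16816.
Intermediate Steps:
x(s, q) = 33/7 (x(s, q) = -9/7 + (1 + 5) = -9/7 + 6 = 33/7)
b = -117711/7 (b = (33/7)*(-3567) = -117711/7 ≈ -16816.)
-b = -1*(-117711/7) = 117711/7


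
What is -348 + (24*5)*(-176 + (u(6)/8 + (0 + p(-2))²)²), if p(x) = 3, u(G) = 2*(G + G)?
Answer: -4188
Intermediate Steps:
u(G) = 4*G (u(G) = 2*(2*G) = 4*G)
-348 + (24*5)*(-176 + (u(6)/8 + (0 + p(-2))²)²) = -348 + (24*5)*(-176 + ((4*6)/8 + (0 + 3)²)²) = -348 + 120*(-176 + (24*(⅛) + 3²)²) = -348 + 120*(-176 + (3 + 9)²) = -348 + 120*(-176 + 12²) = -348 + 120*(-176 + 144) = -348 + 120*(-32) = -348 - 3840 = -4188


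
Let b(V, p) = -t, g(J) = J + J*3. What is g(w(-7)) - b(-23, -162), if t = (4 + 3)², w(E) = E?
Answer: 21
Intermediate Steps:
t = 49 (t = 7² = 49)
g(J) = 4*J (g(J) = J + 3*J = 4*J)
b(V, p) = -49 (b(V, p) = -1*49 = -49)
g(w(-7)) - b(-23, -162) = 4*(-7) - 1*(-49) = -28 + 49 = 21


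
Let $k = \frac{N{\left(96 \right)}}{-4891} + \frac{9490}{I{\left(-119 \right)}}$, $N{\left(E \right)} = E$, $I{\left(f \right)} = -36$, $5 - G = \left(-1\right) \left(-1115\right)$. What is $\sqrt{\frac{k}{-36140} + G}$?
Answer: $\frac{i \sqrt{312129097195192260490}}{530282220} \approx 33.317 i$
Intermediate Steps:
$G = -1110$ ($G = 5 - \left(-1\right) \left(-1115\right) = 5 - 1115 = -1110$)
$k = - \frac{23209523}{88038}$ ($k = \frac{96}{-4891} + \frac{9490}{-36} = 96 \left(- \frac{1}{4891}\right) + 9490 \left(- \frac{1}{36}\right) = - \frac{96}{4891} - \frac{4745}{18} = - \frac{23209523}{88038} \approx -263.63$)
$\sqrt{\frac{k}{-36140} + G} = \sqrt{- \frac{23209523}{88038 \left(-36140\right)} - 1110} = \sqrt{\left(- \frac{23209523}{88038}\right) \left(- \frac{1}{36140}\right) - 1110} = \sqrt{\frac{23209523}{3181693320} - 1110} = \sqrt{- \frac{3531656375677}{3181693320}} = \frac{i \sqrt{312129097195192260490}}{530282220}$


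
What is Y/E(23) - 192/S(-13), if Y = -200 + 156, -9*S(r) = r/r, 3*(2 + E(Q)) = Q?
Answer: 29244/17 ≈ 1720.2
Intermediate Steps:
E(Q) = -2 + Q/3
S(r) = -⅑ (S(r) = -r/(9*r) = -⅑*1 = -⅑)
Y = -44
Y/E(23) - 192/S(-13) = -44/(-2 + (⅓)*23) - 192/(-⅑) = -44/(-2 + 23/3) - 192*(-9) = -44/17/3 + 1728 = -44*3/17 + 1728 = -132/17 + 1728 = 29244/17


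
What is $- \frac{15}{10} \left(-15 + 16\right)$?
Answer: $- \frac{3}{2} \approx -1.5$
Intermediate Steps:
$- \frac{15}{10} \left(-15 + 16\right) = \left(-15\right) \frac{1}{10} \cdot 1 = \left(- \frac{3}{2}\right) 1 = - \frac{3}{2}$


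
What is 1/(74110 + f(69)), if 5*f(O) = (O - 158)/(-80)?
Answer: 400/29644089 ≈ 1.3493e-5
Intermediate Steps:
f(O) = 79/200 - O/400 (f(O) = ((O - 158)/(-80))/5 = ((-158 + O)*(-1/80))/5 = (79/40 - O/80)/5 = 79/200 - O/400)
1/(74110 + f(69)) = 1/(74110 + (79/200 - 1/400*69)) = 1/(74110 + (79/200 - 69/400)) = 1/(74110 + 89/400) = 1/(29644089/400) = 400/29644089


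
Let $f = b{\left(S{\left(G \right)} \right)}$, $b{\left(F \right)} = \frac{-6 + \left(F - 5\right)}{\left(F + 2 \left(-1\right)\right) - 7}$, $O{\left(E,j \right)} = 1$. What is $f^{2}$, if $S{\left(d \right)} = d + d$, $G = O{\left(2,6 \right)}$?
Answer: $\frac{81}{49} \approx 1.6531$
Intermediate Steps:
$G = 1$
$S{\left(d \right)} = 2 d$
$b{\left(F \right)} = \frac{-11 + F}{-9 + F}$ ($b{\left(F \right)} = \frac{-6 + \left(F - 5\right)}{\left(F - 2\right) - 7} = \frac{-6 + \left(-5 + F\right)}{\left(-2 + F\right) - 7} = \frac{-11 + F}{-9 + F}$)
$f = \frac{9}{7}$ ($f = \frac{-11 + 2 \cdot 1}{-9 + 2 \cdot 1} = \frac{-11 + 2}{-9 + 2} = \frac{1}{-7} \left(-9\right) = \left(- \frac{1}{7}\right) \left(-9\right) = \frac{9}{7} \approx 1.2857$)
$f^{2} = \left(\frac{9}{7}\right)^{2} = \frac{81}{49}$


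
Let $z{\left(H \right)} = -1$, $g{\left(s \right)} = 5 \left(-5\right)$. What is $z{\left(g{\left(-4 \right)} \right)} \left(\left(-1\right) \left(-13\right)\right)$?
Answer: $-13$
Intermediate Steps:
$g{\left(s \right)} = -25$
$z{\left(g{\left(-4 \right)} \right)} \left(\left(-1\right) \left(-13\right)\right) = - \left(-1\right) \left(-13\right) = \left(-1\right) 13 = -13$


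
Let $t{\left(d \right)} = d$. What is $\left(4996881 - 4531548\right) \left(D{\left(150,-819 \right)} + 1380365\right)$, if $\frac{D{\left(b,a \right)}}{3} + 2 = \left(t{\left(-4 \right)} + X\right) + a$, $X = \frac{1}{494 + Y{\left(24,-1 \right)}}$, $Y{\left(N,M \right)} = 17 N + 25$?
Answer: $\frac{66041301954221}{103} \approx 6.4118 \cdot 10^{11}$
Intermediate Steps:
$Y{\left(N,M \right)} = 25 + 17 N$
$X = \frac{1}{927}$ ($X = \frac{1}{494 + \left(25 + 17 \cdot 24\right)} = \frac{1}{494 + \left(25 + 408\right)} = \frac{1}{494 + 433} = \frac{1}{927} \approx 0.0010787$)
$D{\left(b,a \right)} = - \frac{5561}{309} + 3 a$ ($D{\left(b,a \right)} = -6 + 3 \left(\left(-4 + \frac{1}{927}\right) + a\right) = -6 + 3 \left(- \frac{3707}{927} + a\right) = -6 + \left(- \frac{3707}{309} + 3 a\right) = - \frac{5561}{309} + 3 a$)
$\left(4996881 - 4531548\right) \left(D{\left(150,-819 \right)} + 1380365\right) = \left(4996881 - 4531548\right) \left(\left(- \frac{5561}{309} + 3 \left(-819\right)\right) + 1380365\right) = 465333 \left(\left(- \frac{5561}{309} - 2457\right) + 1380365\right) = 465333 \left(- \frac{764774}{309} + 1380365\right) = 465333 \cdot \frac{425768011}{309} = \frac{66041301954221}{103}$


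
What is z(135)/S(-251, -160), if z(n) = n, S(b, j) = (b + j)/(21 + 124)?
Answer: -6525/137 ≈ -47.628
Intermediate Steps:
S(b, j) = b/145 + j/145 (S(b, j) = (b + j)/145 = (b + j)*(1/145) = b/145 + j/145)
z(135)/S(-251, -160) = 135/((1/145)*(-251) + (1/145)*(-160)) = 135/(-251/145 - 32/29) = 135/(-411/145) = 135*(-145/411) = -6525/137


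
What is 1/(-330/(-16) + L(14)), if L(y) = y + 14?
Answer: 8/389 ≈ 0.020566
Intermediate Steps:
L(y) = 14 + y
1/(-330/(-16) + L(14)) = 1/(-330/(-16) + (14 + 14)) = 1/(-330*(-1/16) + 28) = 1/(165/8 + 28) = 1/(389/8) = 8/389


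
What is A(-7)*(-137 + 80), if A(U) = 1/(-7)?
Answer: 57/7 ≈ 8.1429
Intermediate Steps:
A(U) = -⅐
A(-7)*(-137 + 80) = -(-137 + 80)/7 = -⅐*(-57) = 57/7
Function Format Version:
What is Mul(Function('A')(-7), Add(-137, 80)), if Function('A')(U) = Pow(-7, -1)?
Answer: Rational(57, 7) ≈ 8.1429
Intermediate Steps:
Function('A')(U) = Rational(-1, 7)
Mul(Function('A')(-7), Add(-137, 80)) = Mul(Rational(-1, 7), Add(-137, 80)) = Mul(Rational(-1, 7), -57) = Rational(57, 7)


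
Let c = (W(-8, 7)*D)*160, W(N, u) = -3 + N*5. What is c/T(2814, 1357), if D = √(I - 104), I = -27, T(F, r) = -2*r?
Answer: 3440*I*√131/1357 ≈ 29.014*I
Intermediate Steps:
W(N, u) = -3 + 5*N
D = I*√131 (D = √(-27 - 104) = √(-131) = I*√131 ≈ 11.446*I)
c = -6880*I*√131 (c = ((-3 + 5*(-8))*(I*√131))*160 = ((-3 - 40)*(I*√131))*160 = -43*I*√131*160 = -6880*I*√131 ≈ -78745.0*I)
c/T(2814, 1357) = (-6880*I*√131)/((-2*1357)) = -6880*I*√131/(-2714) = -6880*I*√131*(-1/2714) = 3440*I*√131/1357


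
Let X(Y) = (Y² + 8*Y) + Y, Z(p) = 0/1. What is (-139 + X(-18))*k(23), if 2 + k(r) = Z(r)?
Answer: -46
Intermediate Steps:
Z(p) = 0 (Z(p) = 0*1 = 0)
k(r) = -2 (k(r) = -2 + 0 = -2)
X(Y) = Y² + 9*Y
(-139 + X(-18))*k(23) = (-139 - 18*(9 - 18))*(-2) = (-139 - 18*(-9))*(-2) = (-139 + 162)*(-2) = 23*(-2) = -46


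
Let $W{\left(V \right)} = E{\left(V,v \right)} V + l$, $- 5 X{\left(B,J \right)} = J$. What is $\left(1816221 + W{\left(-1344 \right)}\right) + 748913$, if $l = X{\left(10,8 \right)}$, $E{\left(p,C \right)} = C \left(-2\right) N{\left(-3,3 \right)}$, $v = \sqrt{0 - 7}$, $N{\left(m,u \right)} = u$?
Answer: $\frac{12825662}{5} + 8064 i \sqrt{7} \approx 2.5651 \cdot 10^{6} + 21335.0 i$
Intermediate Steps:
$X{\left(B,J \right)} = - \frac{J}{5}$
$v = i \sqrt{7}$ ($v = \sqrt{-7} = i \sqrt{7} \approx 2.6458 i$)
$E{\left(p,C \right)} = - 6 C$ ($E{\left(p,C \right)} = C \left(-2\right) 3 = - 2 C 3 = - 6 C$)
$l = - \frac{8}{5}$ ($l = \left(- \frac{1}{5}\right) 8 = - \frac{8}{5} \approx -1.6$)
$W{\left(V \right)} = - \frac{8}{5} - 6 i V \sqrt{7}$ ($W{\left(V \right)} = - 6 i \sqrt{7} V - \frac{8}{5} = - 6 i V \sqrt{7} - \frac{8}{5} = - \frac{8}{5} - 6 i V \sqrt{7}$)
$\left(1816221 + W{\left(-1344 \right)}\right) + 748913 = \left(1816221 - \left(\frac{8}{5} + 6 i \left(-1344\right) \sqrt{7}\right)\right) + 748913 = \left(1816221 - \left(\frac{8}{5} - 8064 i \sqrt{7}\right)\right) + 748913 = \left(\frac{9081097}{5} + 8064 i \sqrt{7}\right) + 748913 = \frac{12825662}{5} + 8064 i \sqrt{7}$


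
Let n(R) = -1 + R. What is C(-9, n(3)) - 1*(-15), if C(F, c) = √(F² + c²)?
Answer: 15 + √85 ≈ 24.220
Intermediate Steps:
C(-9, n(3)) - 1*(-15) = √((-9)² + (-1 + 3)²) - 1*(-15) = √(81 + 2²) + 15 = √(81 + 4) + 15 = √85 + 15 = 15 + √85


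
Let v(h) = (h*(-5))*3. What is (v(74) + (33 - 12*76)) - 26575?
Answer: -28564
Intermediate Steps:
v(h) = -15*h (v(h) = -5*h*3 = -15*h)
(v(74) + (33 - 12*76)) - 26575 = (-15*74 + (33 - 12*76)) - 26575 = (-1110 + (33 - 912)) - 26575 = (-1110 - 879) - 26575 = -1989 - 26575 = -28564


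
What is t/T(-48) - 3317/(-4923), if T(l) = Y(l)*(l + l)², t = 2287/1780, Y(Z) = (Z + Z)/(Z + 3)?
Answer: 38697911303/57428803584 ≈ 0.67384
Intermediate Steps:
Y(Z) = 2*Z/(3 + Z) (Y(Z) = (2*Z)/(3 + Z) = 2*Z/(3 + Z))
t = 2287/1780 (t = 2287*(1/1780) = 2287/1780 ≈ 1.2848)
T(l) = 8*l³/(3 + l) (T(l) = (2*l/(3 + l))*(l + l)² = (2*l/(3 + l))*(2*l)² = (2*l/(3 + l))*(4*l²) = 8*l³/(3 + l))
t/T(-48) - 3317/(-4923) = 2287/(1780*((8*(-48)³/(3 - 48)))) - 3317/(-4923) = 2287/(1780*((8*(-110592)/(-45)))) - 3317*(-1/4923) = 2287/(1780*((8*(-110592)*(-1/45)))) + 3317/4923 = 2287/(1780*(98304/5)) + 3317/4923 = (2287/1780)*(5/98304) + 3317/4923 = 2287/34996224 + 3317/4923 = 38697911303/57428803584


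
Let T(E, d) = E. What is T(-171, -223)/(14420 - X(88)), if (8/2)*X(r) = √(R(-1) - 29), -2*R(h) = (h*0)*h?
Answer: -13151040/1108994143 - 228*I*√29/1108994143 ≈ -0.011859 - 1.1071e-6*I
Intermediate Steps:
R(h) = 0 (R(h) = -h*0*h/2 = -0*h = -½*0 = 0)
X(r) = I*√29/4 (X(r) = √(0 - 29)/4 = √(-29)/4 = (I*√29)/4 = I*√29/4)
T(-171, -223)/(14420 - X(88)) = -171/(14420 - I*√29/4)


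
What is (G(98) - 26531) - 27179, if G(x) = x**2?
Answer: -44106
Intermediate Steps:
(G(98) - 26531) - 27179 = (98**2 - 26531) - 27179 = (9604 - 26531) - 27179 = -16927 - 27179 = -44106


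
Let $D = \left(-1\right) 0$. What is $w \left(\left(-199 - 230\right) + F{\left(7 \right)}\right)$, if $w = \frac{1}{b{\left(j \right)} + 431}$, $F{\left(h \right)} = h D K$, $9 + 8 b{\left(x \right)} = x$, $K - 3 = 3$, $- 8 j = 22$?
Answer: $- \frac{13728}{13745} \approx -0.99876$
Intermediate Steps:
$j = - \frac{11}{4}$ ($j = \left(- \frac{1}{8}\right) 22 = - \frac{11}{4} \approx -2.75$)
$K = 6$ ($K = 3 + 3 = 6$)
$b{\left(x \right)} = - \frac{9}{8} + \frac{x}{8}$
$D = 0$
$F{\left(h \right)} = 0$ ($F{\left(h \right)} = h 0 \cdot 6 = 0 \cdot 6 = 0$)
$w = \frac{32}{13745}$ ($w = \frac{1}{\left(- \frac{9}{8} + \frac{1}{8} \left(- \frac{11}{4}\right)\right) + 431} = \frac{1}{\left(- \frac{9}{8} - \frac{11}{32}\right) + 431} = \frac{1}{- \frac{47}{32} + 431} = \frac{1}{\frac{13745}{32}} = \frac{32}{13745} \approx 0.0023281$)
$w \left(\left(-199 - 230\right) + F{\left(7 \right)}\right) = \frac{32 \left(\left(-199 - 230\right) + 0\right)}{13745} = \frac{32 \left(-429 + 0\right)}{13745} = \frac{32}{13745} \left(-429\right) = - \frac{13728}{13745}$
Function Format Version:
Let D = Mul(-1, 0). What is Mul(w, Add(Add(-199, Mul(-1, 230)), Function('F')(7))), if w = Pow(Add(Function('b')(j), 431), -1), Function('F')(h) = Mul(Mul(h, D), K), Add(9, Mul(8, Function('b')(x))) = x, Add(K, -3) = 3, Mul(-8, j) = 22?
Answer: Rational(-13728, 13745) ≈ -0.99876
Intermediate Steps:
j = Rational(-11, 4) (j = Mul(Rational(-1, 8), 22) = Rational(-11, 4) ≈ -2.7500)
K = 6 (K = Add(3, 3) = 6)
Function('b')(x) = Add(Rational(-9, 8), Mul(Rational(1, 8), x))
D = 0
Function('F')(h) = 0 (Function('F')(h) = Mul(Mul(h, 0), 6) = Mul(0, 6) = 0)
w = Rational(32, 13745) (w = Pow(Add(Add(Rational(-9, 8), Mul(Rational(1, 8), Rational(-11, 4))), 431), -1) = Pow(Add(Add(Rational(-9, 8), Rational(-11, 32)), 431), -1) = Pow(Add(Rational(-47, 32), 431), -1) = Pow(Rational(13745, 32), -1) = Rational(32, 13745) ≈ 0.0023281)
Mul(w, Add(Add(-199, Mul(-1, 230)), Function('F')(7))) = Mul(Rational(32, 13745), Add(Add(-199, Mul(-1, 230)), 0)) = Mul(Rational(32, 13745), Add(Add(-199, -230), 0)) = Mul(Rational(32, 13745), Add(-429, 0)) = Mul(Rational(32, 13745), -429) = Rational(-13728, 13745)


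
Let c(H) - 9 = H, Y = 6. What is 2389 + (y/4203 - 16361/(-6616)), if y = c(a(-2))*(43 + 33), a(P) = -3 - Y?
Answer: 15821985/6616 ≈ 2391.5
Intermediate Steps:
a(P) = -9 (a(P) = -3 - 1*6 = -3 - 6 = -9)
c(H) = 9 + H
y = 0 (y = (9 - 9)*(43 + 33) = 0*76 = 0)
2389 + (y/4203 - 16361/(-6616)) = 2389 + (0/4203 - 16361/(-6616)) = 2389 + (0*(1/4203) - 16361*(-1/6616)) = 2389 + (0 + 16361/6616) = 2389 + 16361/6616 = 15821985/6616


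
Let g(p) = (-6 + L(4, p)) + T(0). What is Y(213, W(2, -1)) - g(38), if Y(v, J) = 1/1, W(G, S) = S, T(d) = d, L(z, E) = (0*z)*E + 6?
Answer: 1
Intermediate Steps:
L(z, E) = 6 (L(z, E) = 0*E + 6 = 0 + 6 = 6)
Y(v, J) = 1
g(p) = 0 (g(p) = (-6 + 6) + 0 = 0 + 0 = 0)
Y(213, W(2, -1)) - g(38) = 1 - 1*0 = 1 + 0 = 1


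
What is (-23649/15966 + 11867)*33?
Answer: 694631201/1774 ≈ 3.9156e+5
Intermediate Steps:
(-23649/15966 + 11867)*33 = (-23649*1/15966 + 11867)*33 = (-7883/5322 + 11867)*33 = (63148291/5322)*33 = 694631201/1774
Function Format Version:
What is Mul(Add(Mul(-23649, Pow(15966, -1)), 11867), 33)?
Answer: Rational(694631201, 1774) ≈ 3.9156e+5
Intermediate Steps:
Mul(Add(Mul(-23649, Pow(15966, -1)), 11867), 33) = Mul(Add(Mul(-23649, Rational(1, 15966)), 11867), 33) = Mul(Add(Rational(-7883, 5322), 11867), 33) = Mul(Rational(63148291, 5322), 33) = Rational(694631201, 1774)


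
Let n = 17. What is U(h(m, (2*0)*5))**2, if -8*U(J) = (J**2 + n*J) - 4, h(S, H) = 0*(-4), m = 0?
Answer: 1/4 ≈ 0.25000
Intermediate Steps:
h(S, H) = 0
U(J) = 1/2 - 17*J/8 - J**2/8 (U(J) = -((J**2 + 17*J) - 4)/8 = -(-4 + J**2 + 17*J)/8 = 1/2 - 17*J/8 - J**2/8)
U(h(m, (2*0)*5))**2 = (1/2 - 17/8*0 - 1/8*0**2)**2 = (1/2 + 0 - 1/8*0)**2 = (1/2 + 0 + 0)**2 = (1/2)**2 = 1/4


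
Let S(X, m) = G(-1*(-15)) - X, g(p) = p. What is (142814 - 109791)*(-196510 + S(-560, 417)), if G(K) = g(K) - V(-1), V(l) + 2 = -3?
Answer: -6470196390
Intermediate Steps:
V(l) = -5 (V(l) = -2 - 3 = -5)
G(K) = 5 + K (G(K) = K - 1*(-5) = K + 5 = 5 + K)
S(X, m) = 20 - X (S(X, m) = (5 - 1*(-15)) - X = (5 + 15) - X = 20 - X)
(142814 - 109791)*(-196510 + S(-560, 417)) = (142814 - 109791)*(-196510 + (20 - 1*(-560))) = 33023*(-196510 + (20 + 560)) = 33023*(-196510 + 580) = 33023*(-195930) = -6470196390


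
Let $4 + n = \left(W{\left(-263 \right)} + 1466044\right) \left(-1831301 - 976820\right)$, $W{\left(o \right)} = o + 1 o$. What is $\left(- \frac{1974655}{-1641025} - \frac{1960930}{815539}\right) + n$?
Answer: $- \frac{1101531450766218481194431}{267663977495} \approx -4.1154 \cdot 10^{12}$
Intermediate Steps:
$W{\left(o \right)} = 2 o$ ($W{\left(o \right)} = o + o = 2 o$)
$n = -4115351871682$ ($n = -4 + \left(2 \left(-263\right) + 1466044\right) \left(-1831301 - 976820\right) = -4 + \left(-526 + 1466044\right) \left(-2808121\right) = -4 + 1465518 \left(-2808121\right) = -4 - 4115351871678 = -4115351871682$)
$\left(- \frac{1974655}{-1641025} - \frac{1960930}{815539}\right) + n = \left(- \frac{1974655}{-1641025} - \frac{1960930}{815539}\right) - 4115351871682 = \left(\left(-1974655\right) \left(- \frac{1}{1641025}\right) - \frac{1960930}{815539}\right) - 4115351871682 = \left(\frac{394931}{328205} - \frac{1960930}{815539}\right) - 4115351871682 = - \frac{321505397841}{267663977495} - 4115351871682 = - \frac{1101531450766218481194431}{267663977495}$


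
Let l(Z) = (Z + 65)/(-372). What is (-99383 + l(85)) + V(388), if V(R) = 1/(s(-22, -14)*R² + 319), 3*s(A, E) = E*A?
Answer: -285712134069253/2874847558 ≈ -99383.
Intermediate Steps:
s(A, E) = A*E/3 (s(A, E) = (E*A)/3 = (A*E)/3 = A*E/3)
l(Z) = -65/372 - Z/372 (l(Z) = (65 + Z)*(-1/372) = -65/372 - Z/372)
V(R) = 1/(319 + 308*R²/3) (V(R) = 1/(((⅓)*(-22)*(-14))*R² + 319) = 1/(308*R²/3 + 319) = 1/(319 + 308*R²/3))
(-99383 + l(85)) + V(388) = (-99383 + (-65/372 - 1/372*85)) + 3/(11*(87 + 28*388²)) = (-99383 + (-65/372 - 85/372)) + 3/(11*(87 + 28*150544)) = (-99383 - 25/62) + 3/(11*(87 + 4215232)) = -6161771/62 + (3/11)/4215319 = -6161771/62 + (3/11)*(1/4215319) = -6161771/62 + 3/46368509 = -285712134069253/2874847558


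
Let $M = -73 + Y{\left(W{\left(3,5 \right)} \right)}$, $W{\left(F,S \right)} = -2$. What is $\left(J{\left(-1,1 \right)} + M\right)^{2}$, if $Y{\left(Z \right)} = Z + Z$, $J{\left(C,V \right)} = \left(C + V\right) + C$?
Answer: $6084$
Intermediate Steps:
$J{\left(C,V \right)} = V + 2 C$
$Y{\left(Z \right)} = 2 Z$
$M = -77$ ($M = -73 + 2 \left(-2\right) = -73 - 4 = -77$)
$\left(J{\left(-1,1 \right)} + M\right)^{2} = \left(\left(1 + 2 \left(-1\right)\right) - 77\right)^{2} = \left(\left(1 - 2\right) - 77\right)^{2} = \left(-1 - 77\right)^{2} = \left(-78\right)^{2} = 6084$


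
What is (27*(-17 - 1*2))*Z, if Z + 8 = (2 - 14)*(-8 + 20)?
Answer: 77976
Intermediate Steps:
Z = -152 (Z = -8 + (2 - 14)*(-8 + 20) = -8 - 12*12 = -8 - 144 = -152)
(27*(-17 - 1*2))*Z = (27*(-17 - 1*2))*(-152) = (27*(-17 - 2))*(-152) = (27*(-19))*(-152) = -513*(-152) = 77976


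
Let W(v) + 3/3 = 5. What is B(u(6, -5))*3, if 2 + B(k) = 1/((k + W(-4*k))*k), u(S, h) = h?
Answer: -27/5 ≈ -5.4000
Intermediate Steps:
W(v) = 4 (W(v) = -1 + 5 = 4)
B(k) = -2 + 1/(k*(4 + k)) (B(k) = -2 + 1/((k + 4)*k) = -2 + 1/((4 + k)*k) = -2 + 1/(k*(4 + k)))
B(u(6, -5))*3 = ((1 - 8*(-5) - 2*(-5)**2)/((-5)*(4 - 5)))*3 = -1/5*(1 + 40 - 2*25)/(-1)*3 = -1/5*(-1)*(1 + 40 - 50)*3 = -1/5*(-1)*(-9)*3 = -9/5*3 = -27/5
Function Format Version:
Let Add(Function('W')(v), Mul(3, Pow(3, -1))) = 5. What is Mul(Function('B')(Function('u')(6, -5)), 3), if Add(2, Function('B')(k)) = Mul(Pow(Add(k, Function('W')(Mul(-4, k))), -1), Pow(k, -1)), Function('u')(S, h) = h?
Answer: Rational(-27, 5) ≈ -5.4000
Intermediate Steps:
Function('W')(v) = 4 (Function('W')(v) = Add(-1, 5) = 4)
Function('B')(k) = Add(-2, Mul(Pow(k, -1), Pow(Add(4, k), -1))) (Function('B')(k) = Add(-2, Mul(Pow(Add(k, 4), -1), Pow(k, -1))) = Add(-2, Mul(Pow(Add(4, k), -1), Pow(k, -1))) = Add(-2, Mul(Pow(k, -1), Pow(Add(4, k), -1))))
Mul(Function('B')(Function('u')(6, -5)), 3) = Mul(Mul(Pow(-5, -1), Pow(Add(4, -5), -1), Add(1, Mul(-8, -5), Mul(-2, Pow(-5, 2)))), 3) = Mul(Mul(Rational(-1, 5), Pow(-1, -1), Add(1, 40, Mul(-2, 25))), 3) = Mul(Mul(Rational(-1, 5), -1, Add(1, 40, -50)), 3) = Mul(Mul(Rational(-1, 5), -1, -9), 3) = Mul(Rational(-9, 5), 3) = Rational(-27, 5)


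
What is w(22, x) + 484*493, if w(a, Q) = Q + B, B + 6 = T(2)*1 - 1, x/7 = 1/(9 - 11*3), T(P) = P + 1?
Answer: 5726585/24 ≈ 2.3861e+5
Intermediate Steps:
T(P) = 1 + P
x = -7/24 (x = 7/(9 - 11*3) = 7/(9 - 33) = 7/(-24) = 7*(-1/24) = -7/24 ≈ -0.29167)
B = -4 (B = -6 + ((1 + 2)*1 - 1) = -6 + (3*1 - 1) = -6 + (3 - 1) = -6 + 2 = -4)
w(a, Q) = -4 + Q (w(a, Q) = Q - 4 = -4 + Q)
w(22, x) + 484*493 = (-4 - 7/24) + 484*493 = -103/24 + 238612 = 5726585/24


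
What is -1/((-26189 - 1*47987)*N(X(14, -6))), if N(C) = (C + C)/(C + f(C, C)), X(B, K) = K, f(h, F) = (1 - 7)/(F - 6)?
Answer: 11/1780224 ≈ 6.1790e-6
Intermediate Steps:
f(h, F) = -6/(-6 + F)
N(C) = 2*C/(C - 6/(-6 + C)) (N(C) = (C + C)/(C - 6/(-6 + C)) = (2*C)/(C - 6/(-6 + C)) = 2*C/(C - 6/(-6 + C)))
-1/((-26189 - 1*47987)*N(X(14, -6))) = -1/((-26189 - 1*47987)*(2*(-6)*(-6 - 6)/(-6 - 6*(-6 - 6)))) = -1/((-26189 - 47987)*(2*(-6)*(-12)/(-6 - 6*(-12)))) = -1/((-74176)*(2*(-6)*(-12)/(-6 + 72))) = -(-1)/(74176*(2*(-6)*(-12)/66)) = -(-1)/(74176*(2*(-6)*(1/66)*(-12))) = -(-1)/(74176*24/11) = -(-1)*11/(74176*24) = -1*(-11/1780224) = 11/1780224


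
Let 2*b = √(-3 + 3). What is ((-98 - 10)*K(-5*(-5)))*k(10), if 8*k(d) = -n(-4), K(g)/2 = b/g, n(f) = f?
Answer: 0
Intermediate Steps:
b = 0 (b = √(-3 + 3)/2 = √0/2 = (½)*0 = 0)
K(g) = 0 (K(g) = 2*(0/g) = 2*0 = 0)
k(d) = ½ (k(d) = (-1*(-4))/8 = (⅛)*4 = ½)
((-98 - 10)*K(-5*(-5)))*k(10) = ((-98 - 10)*0)*(½) = -108*0*(½) = 0*(½) = 0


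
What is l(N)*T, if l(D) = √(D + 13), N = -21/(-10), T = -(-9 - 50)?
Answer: 59*√1510/10 ≈ 229.27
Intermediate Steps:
T = 59 (T = -1*(-59) = 59)
N = 21/10 (N = -21*(-⅒) = 21/10 ≈ 2.1000)
l(D) = √(13 + D)
l(N)*T = √(13 + 21/10)*59 = √(151/10)*59 = (√1510/10)*59 = 59*√1510/10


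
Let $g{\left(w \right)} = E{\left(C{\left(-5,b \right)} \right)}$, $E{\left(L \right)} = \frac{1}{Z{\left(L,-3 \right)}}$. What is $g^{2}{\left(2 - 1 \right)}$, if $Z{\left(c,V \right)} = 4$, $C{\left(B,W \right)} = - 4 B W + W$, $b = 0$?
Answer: $\frac{1}{16} \approx 0.0625$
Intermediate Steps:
$C{\left(B,W \right)} = W - 4 B W$ ($C{\left(B,W \right)} = - 4 B W + W = W - 4 B W$)
$E{\left(L \right)} = \frac{1}{4}$
$g{\left(w \right)} = \frac{1}{4}$
$g^{2}{\left(2 - 1 \right)} = \left(\frac{1}{4}\right)^{2} = \frac{1}{16}$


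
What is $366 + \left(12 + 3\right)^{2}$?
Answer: $591$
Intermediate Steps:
$366 + \left(12 + 3\right)^{2} = 366 + 15^{2} = 366 + 225 = 591$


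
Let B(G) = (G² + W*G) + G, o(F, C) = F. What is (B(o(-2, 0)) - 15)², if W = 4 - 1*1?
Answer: 361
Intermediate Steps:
W = 3 (W = 4 - 1 = 3)
B(G) = G² + 4*G (B(G) = (G² + 3*G) + G = G² + 4*G)
(B(o(-2, 0)) - 15)² = (-2*(4 - 2) - 15)² = (-2*2 - 15)² = (-4 - 15)² = (-19)² = 361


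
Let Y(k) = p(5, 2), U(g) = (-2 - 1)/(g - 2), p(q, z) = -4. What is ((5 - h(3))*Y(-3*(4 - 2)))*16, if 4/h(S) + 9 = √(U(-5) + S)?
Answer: -63296/181 - 512*√42/543 ≈ -355.81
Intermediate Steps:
U(g) = -3/(-2 + g)
Y(k) = -4
h(S) = 4/(-9 + √(3/7 + S)) (h(S) = 4/(-9 + √(-3/(-2 - 5) + S)) = 4/(-9 + √(-3/(-7) + S)) = 4/(-9 + √(-3*(-⅐) + S)) = 4/(-9 + √(3/7 + S)))
((5 - h(3))*Y(-3*(4 - 2)))*16 = ((5 - 28/(-63 + √7*√(3 + 7*3)))*(-4))*16 = ((5 - 28/(-63 + √7*√(3 + 21)))*(-4))*16 = ((5 - 28/(-63 + √7*√24))*(-4))*16 = ((5 - 28/(-63 + √7*(2*√6)))*(-4))*16 = ((5 - 28/(-63 + 2*√42))*(-4))*16 = (-20 + 112/(-63 + 2*√42))*16 = -320 + 1792/(-63 + 2*√42)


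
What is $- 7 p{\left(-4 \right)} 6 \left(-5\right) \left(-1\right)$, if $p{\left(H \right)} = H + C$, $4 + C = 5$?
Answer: $630$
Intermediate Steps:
$C = 1$ ($C = -4 + 5 = 1$)
$p{\left(H \right)} = 1 + H$ ($p{\left(H \right)} = H + 1 = 1 + H$)
$- 7 p{\left(-4 \right)} 6 \left(-5\right) \left(-1\right) = - 7 \left(1 - 4\right) 6 \left(-5\right) \left(-1\right) = \left(-7\right) \left(-3\right) \left(\left(-30\right) \left(-1\right)\right) = 21 \cdot 30 = 630$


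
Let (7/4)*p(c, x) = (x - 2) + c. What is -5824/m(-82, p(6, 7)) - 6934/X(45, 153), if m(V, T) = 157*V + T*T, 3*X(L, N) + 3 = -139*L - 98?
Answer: 3724004909/999306210 ≈ 3.7266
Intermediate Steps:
X(L, N) = -101/3 - 139*L/3 (X(L, N) = -1 + (-139*L - 98)/3 = -1 + (-98 - 139*L)/3 = -1 + (-98/3 - 139*L/3) = -101/3 - 139*L/3)
p(c, x) = -8/7 + 4*c/7 + 4*x/7 (p(c, x) = 4*((x - 2) + c)/7 = 4*((-2 + x) + c)/7 = 4*(-2 + c + x)/7 = -8/7 + 4*c/7 + 4*x/7)
m(V, T) = T**2 + 157*V (m(V, T) = 157*V + T**2 = T**2 + 157*V)
-5824/m(-82, p(6, 7)) - 6934/X(45, 153) = -5824/((-8/7 + (4/7)*6 + (4/7)*7)**2 + 157*(-82)) - 6934/(-101/3 - 139/3*45) = -5824/((-8/7 + 24/7 + 4)**2 - 12874) - 6934/(-101/3 - 2085) = -5824/((44/7)**2 - 12874) - 6934/(-6356/3) = -5824/(1936/49 - 12874) - 6934*(-3/6356) = -5824/(-628890/49) + 10401/3178 = -5824*(-49/628890) + 10401/3178 = 142688/314445 + 10401/3178 = 3724004909/999306210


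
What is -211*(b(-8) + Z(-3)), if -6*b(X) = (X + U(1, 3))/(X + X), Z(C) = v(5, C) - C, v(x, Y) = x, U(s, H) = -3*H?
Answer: -158461/96 ≈ -1650.6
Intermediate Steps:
Z(C) = 5 - C
b(X) = -(-9 + X)/(12*X) (b(X) = -(X - 3*3)/(6*(X + X)) = -(X - 9)/(6*(2*X)) = -(-9 + X)*1/(2*X)/6 = -(-9 + X)/(12*X))
-211*(b(-8) + Z(-3)) = -211*((1/12)*(9 - 1*(-8))/(-8) + (5 - 1*(-3))) = -211*((1/12)*(-⅛)*(9 + 8) + (5 + 3)) = -211*((1/12)*(-⅛)*17 + 8) = -211*(-17/96 + 8) = -211*751/96 = -158461/96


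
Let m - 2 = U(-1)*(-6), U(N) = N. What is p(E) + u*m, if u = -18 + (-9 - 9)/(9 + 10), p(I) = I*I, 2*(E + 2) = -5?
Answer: -9981/76 ≈ -131.33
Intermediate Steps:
E = -9/2 (E = -2 + (1/2)*(-5) = -2 - 5/2 = -9/2 ≈ -4.5000)
p(I) = I**2
m = 8 (m = 2 - 1*(-6) = 2 + 6 = 8)
u = -360/19 (u = -18 - 18/19 = -360/19 ≈ -18.947)
p(E) + u*m = (-9/2)**2 - 360/19*8 = 81/4 - 2880/19 = -9981/76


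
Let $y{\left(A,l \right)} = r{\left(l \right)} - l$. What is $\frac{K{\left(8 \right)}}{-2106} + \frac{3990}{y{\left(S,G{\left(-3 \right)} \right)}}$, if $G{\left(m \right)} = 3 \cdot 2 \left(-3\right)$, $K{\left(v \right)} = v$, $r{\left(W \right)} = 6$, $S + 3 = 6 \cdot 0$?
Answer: $\frac{700229}{4212} \approx 166.25$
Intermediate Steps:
$S = -3$ ($S = -3 + 6 \cdot 0 = -3 + 0 = -3$)
$G{\left(m \right)} = -18$ ($G{\left(m \right)} = 6 \left(-3\right) = -18$)
$y{\left(A,l \right)} = 6 - l$
$\frac{K{\left(8 \right)}}{-2106} + \frac{3990}{y{\left(S,G{\left(-3 \right)} \right)}} = \frac{8}{-2106} + \frac{3990}{6 - -18} = 8 \left(- \frac{1}{2106}\right) + \frac{3990}{6 + 18} = - \frac{4}{1053} + \frac{3990}{24} = - \frac{4}{1053} + 3990 \cdot \frac{1}{24} = - \frac{4}{1053} + \frac{665}{4} = \frac{700229}{4212}$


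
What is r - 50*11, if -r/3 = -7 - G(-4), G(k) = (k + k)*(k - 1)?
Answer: -409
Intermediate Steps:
G(k) = 2*k*(-1 + k) (G(k) = (2*k)*(-1 + k) = 2*k*(-1 + k))
r = 141 (r = -3*(-7 - 2*(-4)*(-1 - 4)) = -3*(-7 - 2*(-4)*(-5)) = -3*(-7 - 1*40) = -3*(-7 - 40) = -3*(-47) = 141)
r - 50*11 = 141 - 50*11 = 141 - 550 = -409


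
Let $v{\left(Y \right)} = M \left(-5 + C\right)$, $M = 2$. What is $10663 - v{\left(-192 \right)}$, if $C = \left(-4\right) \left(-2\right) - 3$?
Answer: $10663$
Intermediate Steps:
$C = 5$ ($C = 8 - 3 = 5$)
$v{\left(Y \right)} = 0$ ($v{\left(Y \right)} = 2 \left(-5 + 5\right) = 2 \cdot 0 = 0$)
$10663 - v{\left(-192 \right)} = 10663 - 0 = 10663 + 0 = 10663$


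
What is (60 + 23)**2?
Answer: 6889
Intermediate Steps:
(60 + 23)**2 = 83**2 = 6889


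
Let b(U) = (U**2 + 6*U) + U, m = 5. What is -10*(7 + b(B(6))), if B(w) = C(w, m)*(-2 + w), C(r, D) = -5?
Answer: -2670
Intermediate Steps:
B(w) = 10 - 5*w (B(w) = -5*(-2 + w) = 10 - 5*w)
b(U) = U**2 + 7*U
-10*(7 + b(B(6))) = -10*(7 + (10 - 5*6)*(7 + (10 - 5*6))) = -10*(7 + (10 - 30)*(7 + (10 - 30))) = -10*(7 - 20*(7 - 20)) = -10*(7 - 20*(-13)) = -10*(7 + 260) = -10*267 = -2670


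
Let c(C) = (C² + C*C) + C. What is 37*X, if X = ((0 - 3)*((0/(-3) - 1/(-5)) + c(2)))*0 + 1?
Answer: 37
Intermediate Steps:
c(C) = C + 2*C² (c(C) = (C² + C²) + C = 2*C² + C = C + 2*C²)
X = 1 (X = ((0 - 3)*((0/(-3) - 1/(-5)) + 2*(1 + 2*2)))*0 + 1 = -3*((0*(-⅓) - 1*(-⅕)) + 2*(1 + 4))*0 + 1 = -3*((0 + ⅕) + 2*5)*0 + 1 = -3*(⅕ + 10)*0 + 1 = -3*51/5*0 + 1 = -153/5*0 + 1 = 0 + 1 = 1)
37*X = 37*1 = 37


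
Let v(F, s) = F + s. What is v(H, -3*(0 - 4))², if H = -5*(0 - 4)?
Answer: 1024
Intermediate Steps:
H = 20 (H = -5*(-4) = 20)
v(H, -3*(0 - 4))² = (20 - 3*(0 - 4))² = (20 - 3*(-4))² = (20 + 12)² = 32² = 1024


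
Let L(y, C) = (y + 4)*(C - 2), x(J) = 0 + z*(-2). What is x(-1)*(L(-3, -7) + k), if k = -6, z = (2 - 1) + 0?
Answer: 30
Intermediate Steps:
z = 1 (z = 1 + 0 = 1)
x(J) = -2 (x(J) = 0 + 1*(-2) = 0 - 2 = -2)
L(y, C) = (-2 + C)*(4 + y) (L(y, C) = (4 + y)*(-2 + C) = (-2 + C)*(4 + y))
x(-1)*(L(-3, -7) + k) = -2*((-8 - 2*(-3) + 4*(-7) - 7*(-3)) - 6) = -2*((-8 + 6 - 28 + 21) - 6) = -2*(-9 - 6) = -2*(-15) = 30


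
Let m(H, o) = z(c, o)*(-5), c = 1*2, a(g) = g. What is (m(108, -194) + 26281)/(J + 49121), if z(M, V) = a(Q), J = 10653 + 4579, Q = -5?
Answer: 26306/64353 ≈ 0.40878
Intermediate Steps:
J = 15232
c = 2
z(M, V) = -5
m(H, o) = 25 (m(H, o) = -5*(-5) = 25)
(m(108, -194) + 26281)/(J + 49121) = (25 + 26281)/(15232 + 49121) = 26306/64353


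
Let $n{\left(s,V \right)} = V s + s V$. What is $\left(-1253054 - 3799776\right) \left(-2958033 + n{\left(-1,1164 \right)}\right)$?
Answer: $14958200871630$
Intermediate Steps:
$n{\left(s,V \right)} = 2 V s$ ($n{\left(s,V \right)} = V s + V s = 2 V s$)
$\left(-1253054 - 3799776\right) \left(-2958033 + n{\left(-1,1164 \right)}\right) = \left(-1253054 - 3799776\right) \left(-2958033 + 2 \cdot 1164 \left(-1\right)\right) = - 5052830 \left(-2958033 - 2328\right) = \left(-5052830\right) \left(-2960361\right) = 14958200871630$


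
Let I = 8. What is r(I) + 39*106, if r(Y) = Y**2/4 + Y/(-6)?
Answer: 12446/3 ≈ 4148.7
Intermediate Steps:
r(Y) = -Y/6 + Y**2/4 (r(Y) = Y**2*(1/4) + Y*(-1/6) = Y**2/4 - Y/6 = -Y/6 + Y**2/4)
r(I) + 39*106 = (1/12)*8*(-2 + 3*8) + 39*106 = (1/12)*8*(-2 + 24) + 4134 = (1/12)*8*22 + 4134 = 44/3 + 4134 = 12446/3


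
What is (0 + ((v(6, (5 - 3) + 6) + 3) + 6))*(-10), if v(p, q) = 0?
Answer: -90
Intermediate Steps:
(0 + ((v(6, (5 - 3) + 6) + 3) + 6))*(-10) = (0 + ((0 + 3) + 6))*(-10) = (0 + (3 + 6))*(-10) = (0 + 9)*(-10) = 9*(-10) = -90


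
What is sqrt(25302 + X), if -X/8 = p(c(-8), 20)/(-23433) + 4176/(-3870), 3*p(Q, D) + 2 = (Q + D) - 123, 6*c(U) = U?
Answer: sqrt(5781998914258125390)/15114285 ≈ 159.09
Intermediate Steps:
c(U) = U/6
p(Q, D) = -125/3 + D/3 + Q/3 (p(Q, D) = -2/3 + ((Q + D) - 123)/3 = -2/3 + ((D + Q) - 123)/3 = -2/3 + (-123 + D + Q)/3 = -2/3 + (-41 + D/3 + Q/3) = -125/3 + D/3 + Q/3)
X = 390876152/45342855 (X = -8*((-125/3 + (1/3)*20 + ((1/6)*(-8))/3)/(-23433) + 4176/(-3870)) = -8*((-125/3 + 20/3 + (1/3)*(-4/3))*(-1/23433) + 4176*(-1/3870)) = -8*((-125/3 + 20/3 - 4/9)*(-1/23433) - 232/215) = -8*(-319/9*(-1/23433) - 232/215) = -8*(319/210897 - 232/215) = -8*(-48859519/45342855) = 390876152/45342855 ≈ 8.6205)
sqrt(25302 + X) = sqrt(25302 + 390876152/45342855) = sqrt(1147655793362/45342855) = sqrt(5781998914258125390)/15114285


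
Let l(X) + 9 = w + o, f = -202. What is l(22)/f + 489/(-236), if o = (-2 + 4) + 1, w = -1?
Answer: -48563/23836 ≈ -2.0374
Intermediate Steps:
o = 3 (o = 2 + 1 = 3)
l(X) = -7 (l(X) = -9 + (-1 + 3) = -9 + 2 = -7)
l(22)/f + 489/(-236) = -7/(-202) + 489/(-236) = -7*(-1/202) + 489*(-1/236) = 7/202 - 489/236 = -48563/23836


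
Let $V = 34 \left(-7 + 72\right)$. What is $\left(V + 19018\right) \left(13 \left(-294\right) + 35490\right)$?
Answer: $672248304$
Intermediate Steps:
$V = 2210$ ($V = 34 \cdot 65 = 2210$)
$\left(V + 19018\right) \left(13 \left(-294\right) + 35490\right) = \left(2210 + 19018\right) \left(13 \left(-294\right) + 35490\right) = 21228 \left(-3822 + 35490\right) = 21228 \cdot 31668 = 672248304$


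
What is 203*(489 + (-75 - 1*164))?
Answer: 50750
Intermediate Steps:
203*(489 + (-75 - 1*164)) = 203*(489 + (-75 - 164)) = 203*(489 - 239) = 203*250 = 50750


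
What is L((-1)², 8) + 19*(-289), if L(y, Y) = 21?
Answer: -5470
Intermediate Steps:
L((-1)², 8) + 19*(-289) = 21 + 19*(-289) = 21 - 5491 = -5470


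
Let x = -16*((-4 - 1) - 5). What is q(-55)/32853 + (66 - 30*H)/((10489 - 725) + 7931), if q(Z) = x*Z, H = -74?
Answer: -80614042/581333835 ≈ -0.13867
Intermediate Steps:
x = 160 (x = -16*(-5 - 5) = -16*(-10) = 160)
q(Z) = 160*Z
q(-55)/32853 + (66 - 30*H)/((10489 - 725) + 7931) = (160*(-55))/32853 + (66 - 30*(-74))/((10489 - 725) + 7931) = -8800*1/32853 + (66 + 2220)/(9764 + 7931) = -8800/32853 + 2286/17695 = -80614042/581333835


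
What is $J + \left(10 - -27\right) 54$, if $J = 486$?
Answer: $2484$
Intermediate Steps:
$J + \left(10 - -27\right) 54 = 486 + \left(10 - -27\right) 54 = 486 + \left(10 + 27\right) 54 = 486 + 37 \cdot 54 = 486 + 1998 = 2484$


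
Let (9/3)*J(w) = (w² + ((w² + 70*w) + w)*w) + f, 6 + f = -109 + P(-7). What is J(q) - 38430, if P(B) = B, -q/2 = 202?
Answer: -54303124/3 ≈ -1.8101e+7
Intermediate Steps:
q = -404 (q = -2*202 = -404)
f = -122 (f = -6 + (-109 - 7) = -6 - 116 = -122)
J(w) = -122/3 + w²/3 + w*(w² + 71*w)/3 (J(w) = ((w² + ((w² + 70*w) + w)*w) - 122)/3 = ((w² + (w² + 71*w)*w) - 122)/3 = ((w² + w*(w² + 71*w)) - 122)/3 = (-122 + w² + w*(w² + 71*w))/3 = -122/3 + w²/3 + w*(w² + 71*w)/3)
J(q) - 38430 = (-122/3 + 24*(-404)² + (⅓)*(-404)³) - 38430 = (-122/3 + 24*163216 + (⅓)*(-65939264)) - 38430 = (-122/3 + 3917184 - 65939264/3) - 38430 = -54187834/3 - 38430 = -54303124/3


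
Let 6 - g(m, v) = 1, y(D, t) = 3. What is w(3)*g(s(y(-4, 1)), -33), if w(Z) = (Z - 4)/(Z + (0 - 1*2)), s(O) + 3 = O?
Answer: -5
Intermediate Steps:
s(O) = -3 + O
w(Z) = (-4 + Z)/(-2 + Z) (w(Z) = (-4 + Z)/(Z + (0 - 2)) = (-4 + Z)/(Z - 2) = (-4 + Z)/(-2 + Z))
g(m, v) = 5 (g(m, v) = 6 - 1*1 = 6 - 1 = 5)
w(3)*g(s(y(-4, 1)), -33) = ((-4 + 3)/(-2 + 3))*5 = (-1/1)*5 = (1*(-1))*5 = -1*5 = -5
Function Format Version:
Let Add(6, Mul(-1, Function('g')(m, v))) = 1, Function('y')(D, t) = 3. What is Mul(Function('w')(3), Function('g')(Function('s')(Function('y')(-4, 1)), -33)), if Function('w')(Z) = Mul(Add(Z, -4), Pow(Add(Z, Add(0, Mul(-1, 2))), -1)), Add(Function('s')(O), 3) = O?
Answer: -5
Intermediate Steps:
Function('s')(O) = Add(-3, O)
Function('w')(Z) = Mul(Pow(Add(-2, Z), -1), Add(-4, Z)) (Function('w')(Z) = Mul(Add(-4, Z), Pow(Add(Z, Add(0, -2)), -1)) = Mul(Add(-4, Z), Pow(Add(Z, -2), -1)) = Mul(Add(-4, Z), Pow(Add(-2, Z), -1)) = Mul(Pow(Add(-2, Z), -1), Add(-4, Z)))
Function('g')(m, v) = 5 (Function('g')(m, v) = Add(6, Mul(-1, 1)) = Add(6, -1) = 5)
Mul(Function('w')(3), Function('g')(Function('s')(Function('y')(-4, 1)), -33)) = Mul(Mul(Pow(Add(-2, 3), -1), Add(-4, 3)), 5) = Mul(Mul(Pow(1, -1), -1), 5) = Mul(Mul(1, -1), 5) = Mul(-1, 5) = -5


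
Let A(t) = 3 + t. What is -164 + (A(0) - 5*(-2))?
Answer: -151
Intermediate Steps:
-164 + (A(0) - 5*(-2)) = -164 + ((3 + 0) - 5*(-2)) = -164 + (3 + 10) = -164 + 13 = -151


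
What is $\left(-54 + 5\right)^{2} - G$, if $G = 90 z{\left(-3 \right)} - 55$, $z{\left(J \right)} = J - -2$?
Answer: $2546$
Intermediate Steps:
$z{\left(J \right)} = 2 + J$ ($z{\left(J \right)} = J + 2 = 2 + J$)
$G = -145$ ($G = 90 \left(2 - 3\right) - 55 = 90 \left(-1\right) - 55 = -90 - 55 = -145$)
$\left(-54 + 5\right)^{2} - G = \left(-54 + 5\right)^{2} - -145 = \left(-49\right)^{2} + 145 = 2401 + 145 = 2546$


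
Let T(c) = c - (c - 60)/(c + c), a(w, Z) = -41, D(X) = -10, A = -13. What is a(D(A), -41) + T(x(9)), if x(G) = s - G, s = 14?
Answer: -61/2 ≈ -30.500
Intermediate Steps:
x(G) = 14 - G
T(c) = c - (-60 + c)/(2*c)
a(D(A), -41) + T(x(9)) = -41 + (-½ + (14 - 1*9) + 30/(14 - 1*9)) = -41 + (-½ + (14 - 9) + 30/(14 - 9)) = -41 + (-½ + 5 + 30/5) = -41 + (-½ + 5 + 30*(⅕)) = -41 + (-½ + 5 + 6) = -41 + 21/2 = -61/2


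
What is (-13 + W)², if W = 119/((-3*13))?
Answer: 391876/1521 ≈ 257.64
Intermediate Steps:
W = -119/39 (W = 119/(-39) = 119*(-1/39) = -119/39 ≈ -3.0513)
(-13 + W)² = (-13 - 119/39)² = (-626/39)² = 391876/1521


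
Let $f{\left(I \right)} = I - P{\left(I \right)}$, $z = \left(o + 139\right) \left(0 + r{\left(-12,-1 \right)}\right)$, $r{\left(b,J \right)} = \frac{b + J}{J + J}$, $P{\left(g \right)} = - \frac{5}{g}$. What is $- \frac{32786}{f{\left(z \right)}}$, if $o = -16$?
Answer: $- \frac{104849628}{2556821} \approx -41.008$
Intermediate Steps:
$r{\left(b,J \right)} = \frac{J + b}{2 J}$
$z = \frac{1599}{2}$ ($z = \left(-16 + 139\right) \left(0 + \frac{-1 - 12}{2 \left(-1\right)}\right) = 123 \left(0 + \frac{1}{2} \left(-1\right) \left(-13\right)\right) = 123 \left(0 + \frac{13}{2}\right) = 123 \cdot \frac{13}{2} = \frac{1599}{2} \approx 799.5$)
$f{\left(I \right)} = I + \frac{5}{I}$ ($f{\left(I \right)} = I - - \frac{5}{I} = I + \frac{5}{I}$)
$- \frac{32786}{f{\left(z \right)}} = - \frac{32786}{\frac{1599}{2} + \frac{5}{\frac{1599}{2}}} = - \frac{32786}{\frac{1599}{2} + 5 \cdot \frac{2}{1599}} = - \frac{32786}{\frac{1599}{2} + \frac{10}{1599}} = - \frac{32786}{\frac{2556821}{3198}} = \left(-32786\right) \frac{3198}{2556821} = - \frac{104849628}{2556821}$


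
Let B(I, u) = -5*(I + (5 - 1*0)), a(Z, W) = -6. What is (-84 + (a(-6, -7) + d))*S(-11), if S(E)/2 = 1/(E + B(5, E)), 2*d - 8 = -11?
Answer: 3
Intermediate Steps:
d = -3/2 (d = 4 + (½)*(-11) = 4 - 11/2 = -3/2 ≈ -1.5000)
B(I, u) = -25 - 5*I (B(I, u) = -5*(I + (5 + 0)) = -5*(I + 5) = -5*(5 + I) = -25 - 5*I)
S(E) = 2/(-50 + E) (S(E) = 2/(E + (-25 - 5*5)) = 2/(E + (-25 - 25)) = 2/(E - 50) = 2/(-50 + E))
(-84 + (a(-6, -7) + d))*S(-11) = (-84 + (-6 - 3/2))*(2/(-50 - 11)) = (-84 - 15/2)*(2/(-61)) = -183*(-1)/61 = -183/2*(-2/61) = 3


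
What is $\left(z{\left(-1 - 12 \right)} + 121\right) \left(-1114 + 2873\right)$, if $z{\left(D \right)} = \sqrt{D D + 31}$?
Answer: $212839 + 17590 \sqrt{2} \approx 2.3772 \cdot 10^{5}$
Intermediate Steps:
$z{\left(D \right)} = \sqrt{31 + D^{2}}$ ($z{\left(D \right)} = \sqrt{D^{2} + 31} = \sqrt{31 + D^{2}}$)
$\left(z{\left(-1 - 12 \right)} + 121\right) \left(-1114 + 2873\right) = \left(\sqrt{31 + \left(-1 - 12\right)^{2}} + 121\right) \left(-1114 + 2873\right) = \left(\sqrt{31 + \left(-1 - 12\right)^{2}} + 121\right) 1759 = \left(\sqrt{31 + \left(-13\right)^{2}} + 121\right) 1759 = \left(\sqrt{31 + 169} + 121\right) 1759 = \left(\sqrt{200} + 121\right) 1759 = \left(10 \sqrt{2} + 121\right) 1759 = \left(121 + 10 \sqrt{2}\right) 1759 = 212839 + 17590 \sqrt{2}$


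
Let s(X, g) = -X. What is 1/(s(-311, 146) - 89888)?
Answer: -1/89577 ≈ -1.1164e-5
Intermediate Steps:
1/(s(-311, 146) - 89888) = 1/(-1*(-311) - 89888) = 1/(311 - 89888) = 1/(-89577) = -1/89577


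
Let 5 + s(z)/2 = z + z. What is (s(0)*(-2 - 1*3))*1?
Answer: 50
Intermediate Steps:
s(z) = -10 + 4*z (s(z) = -10 + 2*(z + z) = -10 + 2*(2*z) = -10 + 4*z)
(s(0)*(-2 - 1*3))*1 = ((-10 + 4*0)*(-2 - 1*3))*1 = ((-10 + 0)*(-2 - 3))*1 = -10*(-5)*1 = 50*1 = 50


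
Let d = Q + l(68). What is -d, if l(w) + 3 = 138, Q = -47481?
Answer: 47346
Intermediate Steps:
l(w) = 135 (l(w) = -3 + 138 = 135)
d = -47346 (d = -47481 + 135 = -47346)
-d = -1*(-47346) = 47346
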